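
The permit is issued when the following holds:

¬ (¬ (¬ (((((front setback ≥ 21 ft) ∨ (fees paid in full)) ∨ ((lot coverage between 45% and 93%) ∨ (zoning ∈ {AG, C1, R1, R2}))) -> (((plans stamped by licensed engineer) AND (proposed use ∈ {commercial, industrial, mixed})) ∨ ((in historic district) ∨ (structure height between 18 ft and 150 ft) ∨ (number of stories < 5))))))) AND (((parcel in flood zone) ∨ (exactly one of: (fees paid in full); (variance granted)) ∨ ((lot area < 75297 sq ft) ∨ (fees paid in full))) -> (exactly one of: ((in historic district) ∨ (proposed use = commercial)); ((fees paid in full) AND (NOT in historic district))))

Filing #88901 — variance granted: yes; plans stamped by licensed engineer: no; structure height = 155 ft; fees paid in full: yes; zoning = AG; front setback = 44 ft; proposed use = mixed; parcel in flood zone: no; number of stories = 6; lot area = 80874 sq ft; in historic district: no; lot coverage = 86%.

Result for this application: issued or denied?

Issued

Atomic conditions:
  front setback ≥ 21 ft: 44 ≥ 21 is true
  fees paid in full: yes → true
  lot coverage between 45% and 93%: 86 in [45, 93] is true
  zoning ∈ {AG, C1, R1, R2}: AG is in the set → true
  plans stamped by licensed engineer: no → false
  proposed use ∈ {commercial, industrial, mixed}: mixed is in the set → true
  in historic district: no → false
  structure height between 18 ft and 150 ft: 155 in [18, 150] is false
  number of stories < 5: 6 < 5 is false
  parcel in flood zone: no → false
  variance granted: yes → true
  lot area < 75297 sq ft: 80874 < 75297 is false
  proposed use = commercial: mixed == commercial is false
  NOT in historic district: no → true
Combine:
[1.1.1.1.1.1] true OR true = true
[1.1.1.1.1.2] true OR true = true
[1.1.1.1.1] true OR true = true
[1.1.1.1.2.1] false AND true = false
[1.1.1.1.2.2] false OR false OR false = false
[1.1.1.1.2] false OR false = false
[1.1.1.1] true → false = false
[1.1.1] NOT false = true
[1.1] NOT true = false
[1] NOT false = true
[2.1.2] exactly-one(true, true) = false
[2.1.3] false OR true = true
[2.1] false OR false OR true = true
[2.2.1] false OR false = false
[2.2.2] true AND true = true
[2.2] exactly-one(false, true) = true
[2] true → true = true
[root] true AND true = true
Overall: true → issued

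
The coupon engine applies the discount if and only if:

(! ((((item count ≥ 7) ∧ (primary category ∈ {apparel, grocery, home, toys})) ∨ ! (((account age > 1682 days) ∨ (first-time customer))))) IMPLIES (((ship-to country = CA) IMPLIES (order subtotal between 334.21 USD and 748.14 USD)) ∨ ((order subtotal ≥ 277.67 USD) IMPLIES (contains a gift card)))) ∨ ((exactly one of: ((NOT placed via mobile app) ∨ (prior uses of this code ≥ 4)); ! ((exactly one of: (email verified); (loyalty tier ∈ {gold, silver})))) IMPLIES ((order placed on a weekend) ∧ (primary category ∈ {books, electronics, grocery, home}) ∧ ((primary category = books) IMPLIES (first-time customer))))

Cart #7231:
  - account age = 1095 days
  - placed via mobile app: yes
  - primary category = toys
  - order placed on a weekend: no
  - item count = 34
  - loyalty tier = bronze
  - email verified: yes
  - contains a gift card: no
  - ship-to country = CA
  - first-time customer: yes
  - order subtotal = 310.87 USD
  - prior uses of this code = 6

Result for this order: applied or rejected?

Applied

Atomic conditions:
  item count ≥ 7: 34 ≥ 7 is true
  primary category ∈ {apparel, grocery, home, toys}: toys is in the set → true
  account age > 1682 days: 1095 > 1682 is false
  first-time customer: yes → true
  ship-to country = CA: CA == CA is true
  order subtotal between 334.21 USD and 748.14 USD: 310.87 in [334.21, 748.14] is false
  order subtotal ≥ 277.67 USD: 310.87 ≥ 277.67 is true
  contains a gift card: no → false
  NOT placed via mobile app: yes → false
  prior uses of this code ≥ 4: 6 ≥ 4 is true
  email verified: yes → true
  loyalty tier ∈ {gold, silver}: bronze is not in the set → false
  order placed on a weekend: no → false
  primary category ∈ {books, electronics, grocery, home}: toys is not in the set → false
  primary category = books: toys == books is false
Combine:
[1.1.1.1] true AND true = true
[1.1.1.2.1] false OR true = true
[1.1.1.2] NOT true = false
[1.1.1] true OR false = true
[1.1] NOT true = false
[1.2.1] true → false = false
[1.2.2] true → false = false
[1.2] false OR false = false
[1] false → false (antecedent false ⇒ implication holds) = true
[2.1.1] false OR true = true
[2.1.2.1] exactly-one(true, false) = true
[2.1.2] NOT true = false
[2.1] exactly-one(true, false) = true
[2.2.3] false → true (antecedent false ⇒ implication holds) = true
[2.2] false AND false AND true = false
[2] true → false = false
[root] true OR false = true
Overall: true → applied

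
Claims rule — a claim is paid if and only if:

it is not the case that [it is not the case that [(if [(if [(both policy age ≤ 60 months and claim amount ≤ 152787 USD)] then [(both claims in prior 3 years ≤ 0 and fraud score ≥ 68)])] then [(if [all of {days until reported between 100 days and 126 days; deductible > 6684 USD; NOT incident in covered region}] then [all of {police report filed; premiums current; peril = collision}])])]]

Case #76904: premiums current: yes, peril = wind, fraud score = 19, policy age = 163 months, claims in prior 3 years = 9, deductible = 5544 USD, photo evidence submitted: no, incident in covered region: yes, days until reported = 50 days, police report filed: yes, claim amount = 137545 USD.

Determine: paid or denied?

Paid

Atomic conditions:
  policy age ≤ 60 months: 163 ≤ 60 is false
  claim amount ≤ 152787 USD: 137545 ≤ 152787 is true
  claims in prior 3 years ≤ 0: 9 ≤ 0 is false
  fraud score ≥ 68: 19 ≥ 68 is false
  days until reported between 100 days and 126 days: 50 in [100, 126] is false
  deductible > 6684 USD: 5544 > 6684 is false
  NOT incident in covered region: yes → false
  police report filed: yes → true
  premiums current: yes → true
  peril = collision: wind == collision is false
Combine:
[1.1.1.1] false AND true = false
[1.1.1.2] false AND false = false
[1.1.1] false → false (antecedent false ⇒ implication holds) = true
[1.1.2.1] false AND false AND false = false
[1.1.2.2] true AND true AND false = false
[1.1.2] false → false (antecedent false ⇒ implication holds) = true
[1.1] true → true = true
[1] NOT true = false
[root] NOT false = true
Overall: true → paid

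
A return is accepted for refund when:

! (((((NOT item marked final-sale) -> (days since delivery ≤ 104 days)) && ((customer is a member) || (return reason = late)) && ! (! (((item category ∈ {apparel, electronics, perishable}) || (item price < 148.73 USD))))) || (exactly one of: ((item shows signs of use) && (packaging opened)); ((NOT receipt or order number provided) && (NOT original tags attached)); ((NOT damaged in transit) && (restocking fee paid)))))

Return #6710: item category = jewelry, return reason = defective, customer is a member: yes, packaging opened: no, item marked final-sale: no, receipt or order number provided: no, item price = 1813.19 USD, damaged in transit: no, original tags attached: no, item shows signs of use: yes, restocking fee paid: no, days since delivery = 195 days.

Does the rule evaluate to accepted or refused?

Refused

Atomic conditions:
  NOT item marked final-sale: no → true
  days since delivery ≤ 104 days: 195 ≤ 104 is false
  customer is a member: yes → true
  return reason = late: defective == late is false
  item category ∈ {apparel, electronics, perishable}: jewelry is not in the set → false
  item price < 148.73 USD: 1813.19 < 148.73 is false
  item shows signs of use: yes → true
  packaging opened: no → false
  NOT receipt or order number provided: no → true
  NOT original tags attached: no → true
  NOT damaged in transit: no → true
  restocking fee paid: no → false
Combine:
[1.1.1] true → false = false
[1.1.2] true OR false = true
[1.1.3.1.1] false OR false = false
[1.1.3.1] NOT false = true
[1.1.3] NOT true = false
[1.1] false AND true AND false = false
[1.2.1] true AND false = false
[1.2.2] true AND true = true
[1.2.3] true AND false = false
[1.2] exactly-one(false, true, false) = true
[1] false OR true = true
[root] NOT true = false
Overall: false → refused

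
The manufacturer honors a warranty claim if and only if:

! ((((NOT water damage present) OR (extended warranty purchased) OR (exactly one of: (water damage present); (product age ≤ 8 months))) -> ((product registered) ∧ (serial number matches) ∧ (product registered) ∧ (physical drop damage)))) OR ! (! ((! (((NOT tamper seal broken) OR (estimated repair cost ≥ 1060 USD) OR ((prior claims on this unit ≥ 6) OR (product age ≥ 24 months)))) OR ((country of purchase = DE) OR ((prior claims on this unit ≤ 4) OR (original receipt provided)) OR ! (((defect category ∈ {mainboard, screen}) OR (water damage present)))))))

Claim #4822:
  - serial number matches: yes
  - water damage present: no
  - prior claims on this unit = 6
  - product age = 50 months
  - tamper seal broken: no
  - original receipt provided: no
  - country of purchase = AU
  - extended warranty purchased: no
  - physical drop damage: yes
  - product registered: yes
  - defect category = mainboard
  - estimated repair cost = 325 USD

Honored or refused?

Atomic conditions:
  NOT water damage present: no → true
  extended warranty purchased: no → false
  water damage present: no → false
  product age ≤ 8 months: 50 ≤ 8 is false
  product registered: yes → true
  serial number matches: yes → true
  physical drop damage: yes → true
  NOT tamper seal broken: no → true
  estimated repair cost ≥ 1060 USD: 325 ≥ 1060 is false
  prior claims on this unit ≥ 6: 6 ≥ 6 is true
  product age ≥ 24 months: 50 ≥ 24 is true
  country of purchase = DE: AU == DE is false
  prior claims on this unit ≤ 4: 6 ≤ 4 is false
  original receipt provided: no → false
  defect category ∈ {mainboard, screen}: mainboard is in the set → true
Combine:
[1.1.1.3] exactly-one(false, false) = false
[1.1.1] true OR false OR false = true
[1.1.2] true AND true AND true AND true = true
[1.1] true → true = true
[1] NOT true = false
[2.1.1.1.1.3] true OR true = true
[2.1.1.1.1] true OR false OR true = true
[2.1.1.1] NOT true = false
[2.1.1.2.2] false OR false = false
[2.1.1.2.3.1] true OR false = true
[2.1.1.2.3] NOT true = false
[2.1.1.2] false OR false OR false = false
[2.1.1] false OR false = false
[2.1] NOT false = true
[2] NOT true = false
[root] false OR false = false
Overall: false → refused

Refused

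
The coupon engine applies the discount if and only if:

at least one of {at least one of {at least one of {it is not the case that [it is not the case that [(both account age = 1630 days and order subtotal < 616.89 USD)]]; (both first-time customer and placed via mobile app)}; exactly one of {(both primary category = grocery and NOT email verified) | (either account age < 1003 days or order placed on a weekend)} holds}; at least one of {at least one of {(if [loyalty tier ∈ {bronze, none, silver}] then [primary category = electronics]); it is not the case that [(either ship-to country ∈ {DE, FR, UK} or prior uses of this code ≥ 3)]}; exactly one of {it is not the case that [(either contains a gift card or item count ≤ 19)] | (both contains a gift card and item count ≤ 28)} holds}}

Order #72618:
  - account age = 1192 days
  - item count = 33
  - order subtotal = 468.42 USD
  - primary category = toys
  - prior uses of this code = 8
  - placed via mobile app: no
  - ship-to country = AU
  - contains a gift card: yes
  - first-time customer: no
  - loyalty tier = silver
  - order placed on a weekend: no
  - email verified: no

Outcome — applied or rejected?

Rejected

Atomic conditions:
  account age = 1630 days: 1192 == 1630 is false
  order subtotal < 616.89 USD: 468.42 < 616.89 is true
  first-time customer: no → false
  placed via mobile app: no → false
  primary category = grocery: toys == grocery is false
  NOT email verified: no → true
  account age < 1003 days: 1192 < 1003 is false
  order placed on a weekend: no → false
  loyalty tier ∈ {bronze, none, silver}: silver is in the set → true
  primary category = electronics: toys == electronics is false
  ship-to country ∈ {DE, FR, UK}: AU is not in the set → false
  prior uses of this code ≥ 3: 8 ≥ 3 is true
  contains a gift card: yes → true
  item count ≤ 19: 33 ≤ 19 is false
  item count ≤ 28: 33 ≤ 28 is false
Combine:
[1.1.1.1.1] false AND true = false
[1.1.1.1] NOT false = true
[1.1.1] NOT true = false
[1.1.2] false AND false = false
[1.1] false OR false = false
[1.2.1] false AND true = false
[1.2.2] false OR false = false
[1.2] exactly-one(false, false) = false
[1] false OR false = false
[2.1.1] true → false = false
[2.1.2.1] false OR true = true
[2.1.2] NOT true = false
[2.1] false OR false = false
[2.2.1.1] true OR false = true
[2.2.1] NOT true = false
[2.2.2] true AND false = false
[2.2] exactly-one(false, false) = false
[2] false OR false = false
[root] false OR false = false
Overall: false → rejected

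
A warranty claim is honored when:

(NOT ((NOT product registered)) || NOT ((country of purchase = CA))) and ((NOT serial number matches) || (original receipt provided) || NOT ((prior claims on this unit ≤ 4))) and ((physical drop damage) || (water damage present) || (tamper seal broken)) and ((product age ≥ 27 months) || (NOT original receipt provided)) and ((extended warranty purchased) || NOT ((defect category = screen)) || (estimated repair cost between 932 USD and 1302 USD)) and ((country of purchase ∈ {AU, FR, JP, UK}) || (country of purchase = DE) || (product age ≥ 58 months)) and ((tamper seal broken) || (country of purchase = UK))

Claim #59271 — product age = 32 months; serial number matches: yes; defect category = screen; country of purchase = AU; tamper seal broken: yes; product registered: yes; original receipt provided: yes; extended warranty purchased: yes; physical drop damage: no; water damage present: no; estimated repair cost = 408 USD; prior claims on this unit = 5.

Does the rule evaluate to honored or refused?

Honored

Atomic conditions:
  NOT product registered: yes → false
  country of purchase = CA: AU == CA is false
  NOT serial number matches: yes → false
  original receipt provided: yes → true
  prior claims on this unit ≤ 4: 5 ≤ 4 is false
  physical drop damage: no → false
  water damage present: no → false
  tamper seal broken: yes → true
  product age ≥ 27 months: 32 ≥ 27 is true
  NOT original receipt provided: yes → false
  extended warranty purchased: yes → true
  defect category = screen: screen == screen is true
  estimated repair cost between 932 USD and 1302 USD: 408 in [932, 1302] is false
  country of purchase ∈ {AU, FR, JP, UK}: AU is in the set → true
  country of purchase = DE: AU == DE is false
  product age ≥ 58 months: 32 ≥ 58 is false
  country of purchase = UK: AU == UK is false
Combine:
[1.1] NOT false = true
[1.2] NOT false = true
[1] true OR true = true
[2.3] NOT false = true
[2] false OR true OR true = true
[3] false OR false OR true = true
[4] true OR false = true
[5.2] NOT true = false
[5] true OR false OR false = true
[6] true OR false OR false = true
[7] true OR false = true
[root] true AND true AND true AND true AND true AND true AND true = true
Overall: true → honored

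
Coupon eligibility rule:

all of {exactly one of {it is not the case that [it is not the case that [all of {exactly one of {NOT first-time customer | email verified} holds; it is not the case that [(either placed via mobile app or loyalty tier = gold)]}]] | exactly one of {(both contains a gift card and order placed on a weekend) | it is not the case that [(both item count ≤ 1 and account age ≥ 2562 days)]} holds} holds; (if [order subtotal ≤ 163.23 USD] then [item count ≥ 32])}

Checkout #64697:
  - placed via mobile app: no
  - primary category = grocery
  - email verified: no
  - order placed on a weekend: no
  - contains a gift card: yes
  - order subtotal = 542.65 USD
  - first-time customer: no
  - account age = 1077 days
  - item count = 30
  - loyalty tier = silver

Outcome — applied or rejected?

Rejected

Atomic conditions:
  NOT first-time customer: no → true
  email verified: no → false
  placed via mobile app: no → false
  loyalty tier = gold: silver == gold is false
  contains a gift card: yes → true
  order placed on a weekend: no → false
  item count ≤ 1: 30 ≤ 1 is false
  account age ≥ 2562 days: 1077 ≥ 2562 is false
  order subtotal ≤ 163.23 USD: 542.65 ≤ 163.23 is false
  item count ≥ 32: 30 ≥ 32 is false
Combine:
[1.1.1.1.1] exactly-one(true, false) = true
[1.1.1.1.2.1] false OR false = false
[1.1.1.1.2] NOT false = true
[1.1.1.1] true AND true = true
[1.1.1] NOT true = false
[1.1] NOT false = true
[1.2.1] true AND false = false
[1.2.2.1] false AND false = false
[1.2.2] NOT false = true
[1.2] exactly-one(false, true) = true
[1] exactly-one(true, true) = false
[2] false → false (antecedent false ⇒ implication holds) = true
[root] false AND true = false
Overall: false → rejected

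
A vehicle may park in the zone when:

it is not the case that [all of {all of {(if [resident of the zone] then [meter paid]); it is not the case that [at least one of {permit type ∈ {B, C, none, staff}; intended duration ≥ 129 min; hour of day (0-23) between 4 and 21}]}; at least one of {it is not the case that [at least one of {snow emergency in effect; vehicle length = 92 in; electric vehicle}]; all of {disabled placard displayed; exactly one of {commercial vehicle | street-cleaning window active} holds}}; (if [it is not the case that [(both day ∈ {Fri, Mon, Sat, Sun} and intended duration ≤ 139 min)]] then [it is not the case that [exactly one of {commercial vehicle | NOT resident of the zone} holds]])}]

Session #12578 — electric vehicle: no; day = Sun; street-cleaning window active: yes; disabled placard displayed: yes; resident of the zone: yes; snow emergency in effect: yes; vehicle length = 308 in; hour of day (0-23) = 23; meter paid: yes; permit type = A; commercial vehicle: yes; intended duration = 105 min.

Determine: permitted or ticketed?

Permitted

Atomic conditions:
  resident of the zone: yes → true
  meter paid: yes → true
  permit type ∈ {B, C, none, staff}: A is not in the set → false
  intended duration ≥ 129 min: 105 ≥ 129 is false
  hour of day (0-23) between 4 and 21: 23 in [4, 21] is false
  snow emergency in effect: yes → true
  vehicle length = 92 in: 308 == 92 is false
  electric vehicle: no → false
  disabled placard displayed: yes → true
  commercial vehicle: yes → true
  street-cleaning window active: yes → true
  day ∈ {Fri, Mon, Sat, Sun}: Sun is in the set → true
  intended duration ≤ 139 min: 105 ≤ 139 is true
  NOT resident of the zone: yes → false
Combine:
[1.1.1] true → true = true
[1.1.2.1] false OR false OR false = false
[1.1.2] NOT false = true
[1.1] true AND true = true
[1.2.1.1] true OR false OR false = true
[1.2.1] NOT true = false
[1.2.2.2] exactly-one(true, true) = false
[1.2.2] true AND false = false
[1.2] false OR false = false
[1.3.1.1] true AND true = true
[1.3.1] NOT true = false
[1.3.2.1] exactly-one(true, false) = true
[1.3.2] NOT true = false
[1.3] false → false (antecedent false ⇒ implication holds) = true
[1] true AND false AND true = false
[root] NOT false = true
Overall: true → permitted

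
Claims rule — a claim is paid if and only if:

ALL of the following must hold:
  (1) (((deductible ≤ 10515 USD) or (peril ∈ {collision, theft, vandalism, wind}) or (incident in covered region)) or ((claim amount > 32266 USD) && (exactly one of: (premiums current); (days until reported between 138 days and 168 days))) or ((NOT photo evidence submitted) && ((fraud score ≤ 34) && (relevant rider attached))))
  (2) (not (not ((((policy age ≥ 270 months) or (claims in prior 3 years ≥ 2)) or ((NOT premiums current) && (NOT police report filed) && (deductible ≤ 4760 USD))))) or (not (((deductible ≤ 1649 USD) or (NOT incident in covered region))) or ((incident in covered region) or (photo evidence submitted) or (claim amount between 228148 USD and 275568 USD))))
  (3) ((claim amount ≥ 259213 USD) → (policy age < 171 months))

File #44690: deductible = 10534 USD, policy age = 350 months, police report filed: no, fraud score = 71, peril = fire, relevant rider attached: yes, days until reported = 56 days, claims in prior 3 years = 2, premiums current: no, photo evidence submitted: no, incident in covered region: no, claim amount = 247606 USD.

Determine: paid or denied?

Denied

Atomic conditions:
  deductible ≤ 10515 USD: 10534 ≤ 10515 is false
  peril ∈ {collision, theft, vandalism, wind}: fire is not in the set → false
  incident in covered region: no → false
  claim amount > 32266 USD: 247606 > 32266 is true
  premiums current: no → false
  days until reported between 138 days and 168 days: 56 in [138, 168] is false
  NOT photo evidence submitted: no → true
  fraud score ≤ 34: 71 ≤ 34 is false
  relevant rider attached: yes → true
  policy age ≥ 270 months: 350 ≥ 270 is true
  claims in prior 3 years ≥ 2: 2 ≥ 2 is true
  NOT premiums current: no → true
  NOT police report filed: no → true
  deductible ≤ 4760 USD: 10534 ≤ 4760 is false
  deductible ≤ 1649 USD: 10534 ≤ 1649 is false
  NOT incident in covered region: no → true
  photo evidence submitted: no → false
  claim amount between 228148 USD and 275568 USD: 247606 in [228148, 275568] is true
  claim amount ≥ 259213 USD: 247606 ≥ 259213 is false
  policy age < 171 months: 350 < 171 is false
Combine:
[1.1] false OR false OR false = false
[1.2.2] exactly-one(false, false) = false
[1.2] true AND false = false
[1.3.2] false AND true = false
[1.3] true AND false = false
[1] false OR false OR false = false
[2.1.1.1.1] true OR true = true
[2.1.1.1.2] true AND true AND false = false
[2.1.1.1] true OR false = true
[2.1.1] NOT true = false
[2.1] NOT false = true
[2.2.1.1] false OR true = true
[2.2.1] NOT true = false
[2.2.2] false OR false OR true = true
[2.2] false OR true = true
[2] true OR true = true
[3] false → false (antecedent false ⇒ implication holds) = true
[root] false AND true AND true = false
Overall: false → denied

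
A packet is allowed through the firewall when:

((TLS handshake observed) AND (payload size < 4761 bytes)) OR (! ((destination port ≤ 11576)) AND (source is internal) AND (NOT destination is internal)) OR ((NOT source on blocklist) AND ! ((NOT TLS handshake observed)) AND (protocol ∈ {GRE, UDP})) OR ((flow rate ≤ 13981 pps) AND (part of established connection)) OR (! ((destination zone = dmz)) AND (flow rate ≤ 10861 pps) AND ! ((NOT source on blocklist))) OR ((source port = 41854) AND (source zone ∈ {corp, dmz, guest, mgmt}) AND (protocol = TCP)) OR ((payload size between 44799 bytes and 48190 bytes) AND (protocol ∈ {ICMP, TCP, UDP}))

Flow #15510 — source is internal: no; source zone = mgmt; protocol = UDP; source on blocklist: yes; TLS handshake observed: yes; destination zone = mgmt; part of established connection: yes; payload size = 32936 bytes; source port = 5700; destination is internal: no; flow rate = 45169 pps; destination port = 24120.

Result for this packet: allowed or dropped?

Dropped

Atomic conditions:
  TLS handshake observed: yes → true
  payload size < 4761 bytes: 32936 < 4761 is false
  destination port ≤ 11576: 24120 ≤ 11576 is false
  source is internal: no → false
  NOT destination is internal: no → true
  NOT source on blocklist: yes → false
  NOT TLS handshake observed: yes → false
  protocol ∈ {GRE, UDP}: UDP is in the set → true
  flow rate ≤ 13981 pps: 45169 ≤ 13981 is false
  part of established connection: yes → true
  destination zone = dmz: mgmt == dmz is false
  flow rate ≤ 10861 pps: 45169 ≤ 10861 is false
  source port = 41854: 5700 == 41854 is false
  source zone ∈ {corp, dmz, guest, mgmt}: mgmt is in the set → true
  protocol = TCP: UDP == TCP is false
  payload size between 44799 bytes and 48190 bytes: 32936 in [44799, 48190] is false
  protocol ∈ {ICMP, TCP, UDP}: UDP is in the set → true
Combine:
[1] true AND false = false
[2.1] NOT false = true
[2] true AND false AND true = false
[3.2] NOT false = true
[3] false AND true AND true = false
[4] false AND true = false
[5.1] NOT false = true
[5.3] NOT false = true
[5] true AND false AND true = false
[6] false AND true AND false = false
[7] false AND true = false
[root] false OR false OR false OR false OR false OR false OR false = false
Overall: false → dropped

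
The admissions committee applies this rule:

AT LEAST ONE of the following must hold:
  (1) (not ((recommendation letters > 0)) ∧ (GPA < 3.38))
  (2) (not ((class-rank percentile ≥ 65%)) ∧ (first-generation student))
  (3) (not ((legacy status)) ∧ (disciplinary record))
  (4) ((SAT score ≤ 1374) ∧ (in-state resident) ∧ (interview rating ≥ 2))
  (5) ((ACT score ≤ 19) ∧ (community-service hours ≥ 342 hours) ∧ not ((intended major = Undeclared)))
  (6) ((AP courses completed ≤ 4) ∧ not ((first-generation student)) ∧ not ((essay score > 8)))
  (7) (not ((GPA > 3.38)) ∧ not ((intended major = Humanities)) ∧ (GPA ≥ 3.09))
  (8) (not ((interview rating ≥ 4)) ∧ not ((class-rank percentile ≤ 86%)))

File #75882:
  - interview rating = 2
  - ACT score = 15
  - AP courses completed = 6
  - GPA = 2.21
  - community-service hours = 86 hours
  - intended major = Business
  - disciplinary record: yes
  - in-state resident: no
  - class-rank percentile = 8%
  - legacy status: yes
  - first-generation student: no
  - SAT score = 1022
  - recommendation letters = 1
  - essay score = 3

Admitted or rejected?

Rejected

Atomic conditions:
  recommendation letters > 0: 1 > 0 is true
  GPA < 3.38: 2.21 < 3.38 is true
  class-rank percentile ≥ 65%: 8 ≥ 65 is false
  first-generation student: no → false
  legacy status: yes → true
  disciplinary record: yes → true
  SAT score ≤ 1374: 1022 ≤ 1374 is true
  in-state resident: no → false
  interview rating ≥ 2: 2 ≥ 2 is true
  ACT score ≤ 19: 15 ≤ 19 is true
  community-service hours ≥ 342 hours: 86 ≥ 342 is false
  intended major = Undeclared: Business == Undeclared is false
  AP courses completed ≤ 4: 6 ≤ 4 is false
  essay score > 8: 3 > 8 is false
  GPA > 3.38: 2.21 > 3.38 is false
  intended major = Humanities: Business == Humanities is false
  GPA ≥ 3.09: 2.21 ≥ 3.09 is false
  interview rating ≥ 4: 2 ≥ 4 is false
  class-rank percentile ≤ 86%: 8 ≤ 86 is true
Combine:
[1.1] NOT true = false
[1] false AND true = false
[2.1] NOT false = true
[2] true AND false = false
[3.1] NOT true = false
[3] false AND true = false
[4] true AND false AND true = false
[5.3] NOT false = true
[5] true AND false AND true = false
[6.2] NOT false = true
[6.3] NOT false = true
[6] false AND true AND true = false
[7.1] NOT false = true
[7.2] NOT false = true
[7] true AND true AND false = false
[8.1] NOT false = true
[8.2] NOT true = false
[8] true AND false = false
[root] false OR false OR false OR false OR false OR false OR false OR false = false
Overall: false → rejected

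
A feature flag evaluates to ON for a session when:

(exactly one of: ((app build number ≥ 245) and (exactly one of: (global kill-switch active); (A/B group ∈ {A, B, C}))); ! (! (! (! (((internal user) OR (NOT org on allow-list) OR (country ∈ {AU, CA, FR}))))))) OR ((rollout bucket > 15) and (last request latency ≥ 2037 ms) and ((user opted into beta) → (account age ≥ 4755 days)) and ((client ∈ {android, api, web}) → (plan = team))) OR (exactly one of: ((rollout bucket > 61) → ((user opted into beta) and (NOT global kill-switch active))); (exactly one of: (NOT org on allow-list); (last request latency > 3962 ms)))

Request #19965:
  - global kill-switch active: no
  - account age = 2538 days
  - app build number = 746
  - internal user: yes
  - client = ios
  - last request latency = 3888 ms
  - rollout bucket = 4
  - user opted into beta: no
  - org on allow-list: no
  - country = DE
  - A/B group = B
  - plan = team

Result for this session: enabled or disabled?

Atomic conditions:
  app build number ≥ 245: 746 ≥ 245 is true
  global kill-switch active: no → false
  A/B group ∈ {A, B, C}: B is in the set → true
  internal user: yes → true
  NOT org on allow-list: no → true
  country ∈ {AU, CA, FR}: DE is not in the set → false
  rollout bucket > 15: 4 > 15 is false
  last request latency ≥ 2037 ms: 3888 ≥ 2037 is true
  user opted into beta: no → false
  account age ≥ 4755 days: 2538 ≥ 4755 is false
  client ∈ {android, api, web}: ios is not in the set → false
  plan = team: team == team is true
  rollout bucket > 61: 4 > 61 is false
  NOT global kill-switch active: no → true
  last request latency > 3962 ms: 3888 > 3962 is false
Combine:
[1.1.2] exactly-one(false, true) = true
[1.1] true AND true = true
[1.2.1.1.1.1] true OR true OR false = true
[1.2.1.1.1] NOT true = false
[1.2.1.1] NOT false = true
[1.2.1] NOT true = false
[1.2] NOT false = true
[1] exactly-one(true, true) = false
[2.3] false → false (antecedent false ⇒ implication holds) = true
[2.4] false → true (antecedent false ⇒ implication holds) = true
[2] false AND true AND true AND true = false
[3.1.2] false AND true = false
[3.1] false → false (antecedent false ⇒ implication holds) = true
[3.2] exactly-one(true, false) = true
[3] exactly-one(true, true) = false
[root] false OR false OR false = false
Overall: false → disabled

Disabled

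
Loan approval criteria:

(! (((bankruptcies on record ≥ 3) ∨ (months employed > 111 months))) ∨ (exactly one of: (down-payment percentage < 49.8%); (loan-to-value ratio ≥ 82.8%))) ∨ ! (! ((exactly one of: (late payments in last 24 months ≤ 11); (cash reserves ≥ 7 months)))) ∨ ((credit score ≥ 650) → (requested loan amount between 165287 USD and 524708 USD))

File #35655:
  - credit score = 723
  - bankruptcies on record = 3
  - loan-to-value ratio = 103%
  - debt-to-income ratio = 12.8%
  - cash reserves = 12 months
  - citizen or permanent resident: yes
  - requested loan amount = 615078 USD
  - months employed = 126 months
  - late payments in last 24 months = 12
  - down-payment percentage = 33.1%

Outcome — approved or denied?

Approved

Atomic conditions:
  bankruptcies on record ≥ 3: 3 ≥ 3 is true
  months employed > 111 months: 126 > 111 is true
  down-payment percentage < 49.8%: 33.1 < 49.8 is true
  loan-to-value ratio ≥ 82.8%: 103 ≥ 82.8 is true
  late payments in last 24 months ≤ 11: 12 ≤ 11 is false
  cash reserves ≥ 7 months: 12 ≥ 7 is true
  credit score ≥ 650: 723 ≥ 650 is true
  requested loan amount between 165287 USD and 524708 USD: 615078 in [165287, 524708] is false
Combine:
[1.1.1] true OR true = true
[1.1] NOT true = false
[1.2] exactly-one(true, true) = false
[1] false OR false = false
[2.1.1] exactly-one(false, true) = true
[2.1] NOT true = false
[2] NOT false = true
[3] true → false = false
[root] false OR true OR false = true
Overall: true → approved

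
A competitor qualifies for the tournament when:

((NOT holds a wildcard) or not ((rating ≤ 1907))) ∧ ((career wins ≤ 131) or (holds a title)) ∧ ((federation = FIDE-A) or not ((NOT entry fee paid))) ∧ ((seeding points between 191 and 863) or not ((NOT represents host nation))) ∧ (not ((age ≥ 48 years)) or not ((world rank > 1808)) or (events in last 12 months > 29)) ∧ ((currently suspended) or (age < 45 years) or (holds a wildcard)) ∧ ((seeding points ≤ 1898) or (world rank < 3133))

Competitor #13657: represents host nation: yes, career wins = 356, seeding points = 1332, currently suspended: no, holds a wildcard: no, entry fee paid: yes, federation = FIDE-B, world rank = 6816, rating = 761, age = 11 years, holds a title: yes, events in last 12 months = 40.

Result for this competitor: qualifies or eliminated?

Qualifies

Atomic conditions:
  NOT holds a wildcard: no → true
  rating ≤ 1907: 761 ≤ 1907 is true
  career wins ≤ 131: 356 ≤ 131 is false
  holds a title: yes → true
  federation = FIDE-A: FIDE-B == FIDE-A is false
  NOT entry fee paid: yes → false
  seeding points between 191 and 863: 1332 in [191, 863] is false
  NOT represents host nation: yes → false
  age ≥ 48 years: 11 ≥ 48 is false
  world rank > 1808: 6816 > 1808 is true
  events in last 12 months > 29: 40 > 29 is true
  currently suspended: no → false
  age < 45 years: 11 < 45 is true
  holds a wildcard: no → false
  seeding points ≤ 1898: 1332 ≤ 1898 is true
  world rank < 3133: 6816 < 3133 is false
Combine:
[1.2] NOT true = false
[1] true OR false = true
[2] false OR true = true
[3.2] NOT false = true
[3] false OR true = true
[4.2] NOT false = true
[4] false OR true = true
[5.1] NOT false = true
[5.2] NOT true = false
[5] true OR false OR true = true
[6] false OR true OR false = true
[7] true OR false = true
[root] true AND true AND true AND true AND true AND true AND true = true
Overall: true → qualifies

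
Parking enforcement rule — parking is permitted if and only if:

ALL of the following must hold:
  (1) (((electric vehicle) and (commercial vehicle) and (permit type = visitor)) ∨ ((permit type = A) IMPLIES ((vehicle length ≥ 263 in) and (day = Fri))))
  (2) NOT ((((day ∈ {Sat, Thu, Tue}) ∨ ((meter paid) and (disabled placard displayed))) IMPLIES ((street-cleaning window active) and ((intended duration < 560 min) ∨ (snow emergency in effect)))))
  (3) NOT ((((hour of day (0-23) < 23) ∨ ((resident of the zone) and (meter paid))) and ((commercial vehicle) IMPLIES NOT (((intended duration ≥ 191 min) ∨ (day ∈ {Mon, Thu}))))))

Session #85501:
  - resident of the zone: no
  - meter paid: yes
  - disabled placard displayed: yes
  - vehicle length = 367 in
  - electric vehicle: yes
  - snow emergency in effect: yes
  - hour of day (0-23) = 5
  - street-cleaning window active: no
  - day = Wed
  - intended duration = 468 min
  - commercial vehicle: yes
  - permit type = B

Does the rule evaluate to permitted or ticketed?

Permitted

Atomic conditions:
  electric vehicle: yes → true
  commercial vehicle: yes → true
  permit type = visitor: B == visitor is false
  permit type = A: B == A is false
  vehicle length ≥ 263 in: 367 ≥ 263 is true
  day = Fri: Wed == Fri is false
  day ∈ {Sat, Thu, Tue}: Wed is not in the set → false
  meter paid: yes → true
  disabled placard displayed: yes → true
  street-cleaning window active: no → false
  intended duration < 560 min: 468 < 560 is true
  snow emergency in effect: yes → true
  hour of day (0-23) < 23: 5 < 23 is true
  resident of the zone: no → false
  intended duration ≥ 191 min: 468 ≥ 191 is true
  day ∈ {Mon, Thu}: Wed is not in the set → false
Combine:
[1.1] true AND true AND false = false
[1.2.2] true AND false = false
[1.2] false → false (antecedent false ⇒ implication holds) = true
[1] false OR true = true
[2.1.1.2] true AND true = true
[2.1.1] false OR true = true
[2.1.2.2] true OR true = true
[2.1.2] false AND true = false
[2.1] true → false = false
[2] NOT false = true
[3.1.1.2] false AND true = false
[3.1.1] true OR false = true
[3.1.2.2.1] true OR false = true
[3.1.2.2] NOT true = false
[3.1.2] true → false = false
[3.1] true AND false = false
[3] NOT false = true
[root] true AND true AND true = true
Overall: true → permitted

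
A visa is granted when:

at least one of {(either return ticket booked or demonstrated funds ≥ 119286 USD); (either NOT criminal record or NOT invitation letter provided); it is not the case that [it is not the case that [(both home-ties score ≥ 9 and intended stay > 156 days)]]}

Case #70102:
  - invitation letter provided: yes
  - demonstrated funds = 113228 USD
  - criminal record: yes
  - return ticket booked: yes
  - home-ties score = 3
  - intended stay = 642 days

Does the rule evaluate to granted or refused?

Atomic conditions:
  return ticket booked: yes → true
  demonstrated funds ≥ 119286 USD: 113228 ≥ 119286 is false
  NOT criminal record: yes → false
  NOT invitation letter provided: yes → false
  home-ties score ≥ 9: 3 ≥ 9 is false
  intended stay > 156 days: 642 > 156 is true
Combine:
[1] true OR false = true
[2] false OR false = false
[3.1.1] false AND true = false
[3.1] NOT false = true
[3] NOT true = false
[root] true OR false OR false = true
Overall: true → granted

Granted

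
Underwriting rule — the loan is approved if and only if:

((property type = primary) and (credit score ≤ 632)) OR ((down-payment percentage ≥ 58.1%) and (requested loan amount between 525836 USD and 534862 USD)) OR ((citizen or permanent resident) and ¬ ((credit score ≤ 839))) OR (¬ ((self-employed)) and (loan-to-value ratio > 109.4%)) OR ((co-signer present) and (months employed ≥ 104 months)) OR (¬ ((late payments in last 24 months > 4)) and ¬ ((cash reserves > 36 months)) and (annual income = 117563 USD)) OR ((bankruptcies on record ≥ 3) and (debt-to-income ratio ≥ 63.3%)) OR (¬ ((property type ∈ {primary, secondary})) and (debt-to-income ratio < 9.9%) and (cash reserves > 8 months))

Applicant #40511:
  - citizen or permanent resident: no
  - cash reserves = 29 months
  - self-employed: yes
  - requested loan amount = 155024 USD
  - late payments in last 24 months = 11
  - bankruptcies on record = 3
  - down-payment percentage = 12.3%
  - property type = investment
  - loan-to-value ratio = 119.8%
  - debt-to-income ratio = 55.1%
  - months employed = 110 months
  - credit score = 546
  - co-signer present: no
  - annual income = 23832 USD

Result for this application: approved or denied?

Atomic conditions:
  property type = primary: investment == primary is false
  credit score ≤ 632: 546 ≤ 632 is true
  down-payment percentage ≥ 58.1%: 12.3 ≥ 58.1 is false
  requested loan amount between 525836 USD and 534862 USD: 155024 in [525836, 534862] is false
  citizen or permanent resident: no → false
  credit score ≤ 839: 546 ≤ 839 is true
  self-employed: yes → true
  loan-to-value ratio > 109.4%: 119.8 > 109.4 is true
  co-signer present: no → false
  months employed ≥ 104 months: 110 ≥ 104 is true
  late payments in last 24 months > 4: 11 > 4 is true
  cash reserves > 36 months: 29 > 36 is false
  annual income = 117563 USD: 23832 == 117563 is false
  bankruptcies on record ≥ 3: 3 ≥ 3 is true
  debt-to-income ratio ≥ 63.3%: 55.1 ≥ 63.3 is false
  property type ∈ {primary, secondary}: investment is not in the set → false
  debt-to-income ratio < 9.9%: 55.1 < 9.9 is false
  cash reserves > 8 months: 29 > 8 is true
Combine:
[1] false AND true = false
[2] false AND false = false
[3.2] NOT true = false
[3] false AND false = false
[4.1] NOT true = false
[4] false AND true = false
[5] false AND true = false
[6.1] NOT true = false
[6.2] NOT false = true
[6] false AND true AND false = false
[7] true AND false = false
[8.1] NOT false = true
[8] true AND false AND true = false
[root] false OR false OR false OR false OR false OR false OR false OR false = false
Overall: false → denied

Denied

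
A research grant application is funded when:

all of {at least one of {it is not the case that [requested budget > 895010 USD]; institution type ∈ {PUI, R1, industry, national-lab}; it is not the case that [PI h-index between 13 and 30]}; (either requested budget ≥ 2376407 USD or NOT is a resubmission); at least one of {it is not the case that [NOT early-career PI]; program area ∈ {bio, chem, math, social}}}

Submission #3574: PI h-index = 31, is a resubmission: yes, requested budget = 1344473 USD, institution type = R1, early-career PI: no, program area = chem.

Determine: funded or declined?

Atomic conditions:
  requested budget > 895010 USD: 1344473 > 895010 is true
  institution type ∈ {PUI, R1, industry, national-lab}: R1 is in the set → true
  PI h-index between 13 and 30: 31 in [13, 30] is false
  requested budget ≥ 2376407 USD: 1344473 ≥ 2376407 is false
  NOT is a resubmission: yes → false
  NOT early-career PI: no → true
  program area ∈ {bio, chem, math, social}: chem is in the set → true
Combine:
[1.1] NOT true = false
[1.3] NOT false = true
[1] false OR true OR true = true
[2] false OR false = false
[3.1] NOT true = false
[3] false OR true = true
[root] true AND false AND true = false
Overall: false → declined

Declined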